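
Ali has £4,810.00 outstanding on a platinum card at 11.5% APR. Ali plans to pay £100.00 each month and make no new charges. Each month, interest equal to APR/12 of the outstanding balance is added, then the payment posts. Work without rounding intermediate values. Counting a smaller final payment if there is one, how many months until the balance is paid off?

Monthly rate r = 11.5%/12 = 0.958333% = 0.00958333.
Recurrence: B ← B·(1+r) − £100.00.
Month 1: interest £46.10; balance after payment £4,756.10.
Month 2: interest £45.58; balance after payment £4,701.68.
Closed form: n = −ln(1 − rB₀/P)/ln(1+r) = −ln(0.53904)/ln(1.00958) ≈ 64.792, so the balance reaches zero during payment 65.

65 months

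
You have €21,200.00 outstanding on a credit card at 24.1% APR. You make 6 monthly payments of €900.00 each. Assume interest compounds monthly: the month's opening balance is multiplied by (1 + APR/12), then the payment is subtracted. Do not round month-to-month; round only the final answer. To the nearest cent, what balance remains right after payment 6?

€18,207.85

Monthly rate r = 24.1%/12 = 2.00833% = 0.0200833.
Each month: B ← B·(1+r) − €900.00.
Month 1: interest €425.77; balance after payment €20,725.77.
Month 2: interest €416.24; balance after payment €20,242.01.
Month 3: interest €406.53; balance after payment €19,748.54.
Month 4: interest €396.62; balance after payment €19,245.15.
Month 5: interest €386.51; balance after payment €18,731.66.
Month 6: interest €376.19; balance after payment €18,207.85.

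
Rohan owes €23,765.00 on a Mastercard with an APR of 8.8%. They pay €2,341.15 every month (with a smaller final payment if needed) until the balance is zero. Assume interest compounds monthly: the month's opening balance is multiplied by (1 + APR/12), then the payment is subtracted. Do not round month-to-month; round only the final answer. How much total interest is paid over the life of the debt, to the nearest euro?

€1,024

Monthly rate r = 8.8%/12 = 0.733333% = 0.00733333.
Payoff takes n = ⌈−ln(1 − rB₀/P)/ln(1+r)⌉ = ⌈10.587⌉ = 11 payments; the last is €1,377.06.
Total paid = 10·€2,341.15 + €1,377.06 = €24,788.56.
Total interest = total paid − principal = €24,788.56 − €23,765.00 = €1,023.56.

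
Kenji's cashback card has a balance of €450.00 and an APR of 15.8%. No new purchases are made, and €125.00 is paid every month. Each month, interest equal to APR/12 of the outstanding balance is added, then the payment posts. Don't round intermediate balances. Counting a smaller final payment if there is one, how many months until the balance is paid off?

4 months

Monthly rate r = 15.8%/12 = 1.31667% = 0.0131667.
Recurrence: B ← B·(1+r) − €125.00.
Month 1: interest €5.92; balance after payment €330.93.
Month 2: interest €4.36; balance after payment €210.28.
Month 3: interest €2.77; balance after payment €88.05.
Month 4: interest €1.16; balance after payment €0.00.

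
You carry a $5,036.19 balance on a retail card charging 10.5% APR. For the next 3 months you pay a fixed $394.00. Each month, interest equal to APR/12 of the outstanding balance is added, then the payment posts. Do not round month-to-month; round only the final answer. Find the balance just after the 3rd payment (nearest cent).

Monthly rate r = 10.5%/12 = 0.875% = 0.00875.
Each month: B ← B·(1+r) − $394.00.
Month 1: interest $44.07; balance after payment $4,686.26.
Month 2: interest $41.00; balance after payment $4,333.26.
Month 3: interest $37.92; balance after payment $3,977.18.

$3,977.18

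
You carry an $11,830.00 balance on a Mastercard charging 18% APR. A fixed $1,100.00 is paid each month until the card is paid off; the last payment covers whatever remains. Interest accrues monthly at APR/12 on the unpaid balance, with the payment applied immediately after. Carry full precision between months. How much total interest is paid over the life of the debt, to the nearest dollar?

Monthly rate r = 18%/12 = 1.5% = 0.015.
Payoff takes n = ⌈−ln(1 − rB₀/P)/ln(1+r)⌉ = ⌈11.816⌉ = 12 payments; the last is $898.83.
Total paid = 11·$1,100.00 + $898.83 = $12,998.83.
Total interest = total paid − principal = $12,998.83 − $11,830.00 = $1,168.83.

$1,169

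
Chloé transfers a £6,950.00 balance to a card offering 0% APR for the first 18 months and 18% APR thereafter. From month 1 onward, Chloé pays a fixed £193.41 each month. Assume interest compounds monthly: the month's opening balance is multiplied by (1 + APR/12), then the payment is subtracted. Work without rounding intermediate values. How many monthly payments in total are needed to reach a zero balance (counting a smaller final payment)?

40 payments

Promo months 1–18 at r₀ = 0%/12 = 0; months 19+ at r₁ = 18%/12 = 0.015.
After month 18 (no interest yet): B = £6,950.00 − 18·£193.41 = £3,468.62.
Then at r₁ with £193.41/mo: n₂ = −ln(1 − r₁·B/P)/ln(1+r₁) ≈ 21.05 → 22 more payments.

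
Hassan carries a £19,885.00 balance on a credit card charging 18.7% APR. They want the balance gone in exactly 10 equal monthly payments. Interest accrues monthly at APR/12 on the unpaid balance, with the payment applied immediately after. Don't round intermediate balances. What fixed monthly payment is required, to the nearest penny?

£2,162.88

Monthly rate r = 18.7%/12 = 1.55833% = 0.0155833.
Level-payment amortization: P = B₀·r / (1 − (1+r)^(−n)) = 19885.00·0.0155833 / (1 − 1.01558^(−10)).
Denominator 1 − (1+r)^(−10) = 0.143269261.
P = 309.875 / 0.143269261 ≈ 2162.88.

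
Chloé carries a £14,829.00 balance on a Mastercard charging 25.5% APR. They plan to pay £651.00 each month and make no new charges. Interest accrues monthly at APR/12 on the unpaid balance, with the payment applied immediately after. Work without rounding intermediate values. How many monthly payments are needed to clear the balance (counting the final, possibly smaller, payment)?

Monthly rate r = 25.5%/12 = 2.125% = 0.02125.
Recurrence: B ← B·(1+r) − £651.00.
Month 1: interest £315.12; balance after payment £14,493.12.
Month 2: interest £307.98; balance after payment £14,150.09.
Closed form: n = −ln(1 − rB₀/P)/ln(1+r) = −ln(0.51595)/ln(1.02125) ≈ 31.471, so the balance reaches zero during payment 32.

32 payments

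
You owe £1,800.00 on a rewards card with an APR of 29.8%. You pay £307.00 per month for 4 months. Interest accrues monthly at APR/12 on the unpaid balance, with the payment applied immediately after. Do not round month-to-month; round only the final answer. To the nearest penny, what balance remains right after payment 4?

Monthly rate r = 29.8%/12 = 2.48333% = 0.0248333.
Each month: B ← B·(1+r) − £307.00.
Month 1: interest £44.70; balance after payment £1,537.70.
Month 2: interest £38.19; balance after payment £1,268.89.
Month 3: interest £31.51; balance after payment £993.40.
Month 4: interest £24.67; balance after payment £711.07.

£711.07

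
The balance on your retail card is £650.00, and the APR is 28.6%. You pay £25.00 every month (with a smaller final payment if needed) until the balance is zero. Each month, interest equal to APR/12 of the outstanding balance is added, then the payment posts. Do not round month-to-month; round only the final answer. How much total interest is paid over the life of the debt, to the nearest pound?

£376

Monthly rate r = 28.6%/12 = 2.38333% = 0.0238333.
Payoff takes n = ⌈−ln(1 − rB₀/P)/ln(1+r)⌉ = ⌈41.043⌉ = 42 payments; the last is £1.08.
Total paid = 41·£25.00 + £1.08 = £1,026.08.
Total interest = total paid − principal = £1,026.08 − £650.00 = £376.08.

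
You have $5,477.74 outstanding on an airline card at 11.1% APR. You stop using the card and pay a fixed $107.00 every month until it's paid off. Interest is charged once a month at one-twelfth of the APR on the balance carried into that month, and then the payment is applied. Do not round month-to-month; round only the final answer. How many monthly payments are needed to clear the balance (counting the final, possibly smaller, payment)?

70 months

Monthly rate r = 11.1%/12 = 0.925% = 0.00925.
Recurrence: B ← B·(1+r) − $107.00.
Month 1: interest $50.67; balance after payment $5,421.41.
Month 2: interest $50.15; balance after payment $5,364.56.
Closed form: n = −ln(1 − rB₀/P)/ln(1+r) = −ln(0.52646)/ln(1.00925) ≈ 69.681, so the balance reaches zero during payment 70.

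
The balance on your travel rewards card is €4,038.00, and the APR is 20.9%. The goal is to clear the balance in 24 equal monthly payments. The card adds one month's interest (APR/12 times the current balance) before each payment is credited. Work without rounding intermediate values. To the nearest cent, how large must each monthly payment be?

€207.30

Monthly rate r = 20.9%/12 = 1.74167% = 0.0174167.
Level-payment amortization: P = B₀·r / (1 − (1+r)^(−n)) = 4038.00·0.0174167 / (1 − 1.01742^(−24)).
Denominator 1 − (1+r)^(−24) = 0.339264478.
P = 70.3285 / 0.339264478 ≈ 207.30.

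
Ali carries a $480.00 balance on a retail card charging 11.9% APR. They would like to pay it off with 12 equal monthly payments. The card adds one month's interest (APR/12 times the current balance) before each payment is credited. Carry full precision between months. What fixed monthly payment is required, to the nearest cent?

Monthly rate r = 11.9%/12 = 0.991667% = 0.00991667.
Level-payment amortization: P = B₀·r / (1 − (1+r)^(−n)) = 480.00·0.00991667 / (1 − 1.00992^(−12)).
Denominator 1 − (1+r)^(−12) = 0.111671641.
P = 4.76 / 0.111671641 ≈ 42.62.

$42.62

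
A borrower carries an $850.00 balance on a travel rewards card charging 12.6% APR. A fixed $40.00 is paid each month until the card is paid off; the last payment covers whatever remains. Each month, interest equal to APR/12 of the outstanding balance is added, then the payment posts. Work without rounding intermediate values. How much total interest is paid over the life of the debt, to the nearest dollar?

$117

Monthly rate r = 12.6%/12 = 1.05% = 0.0105.
Payoff takes n = ⌈−ln(1 − rB₀/P)/ln(1+r)⌉ = ⌈24.171⌉ = 25 payments; the last is $6.88.
Total paid = 24·$40.00 + $6.88 = $966.88.
Total interest = total paid − principal = $966.88 − $850.00 = $116.88.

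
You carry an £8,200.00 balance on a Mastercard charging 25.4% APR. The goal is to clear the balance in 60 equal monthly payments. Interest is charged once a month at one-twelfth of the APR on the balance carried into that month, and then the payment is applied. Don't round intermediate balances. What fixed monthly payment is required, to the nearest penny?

£242.61

Monthly rate r = 25.4%/12 = 2.11667% = 0.0211667.
Level-payment amortization: P = B₀·r / (1 − (1+r)^(−n)) = 8200.00·0.0211667 / (1 − 1.02117^(−60)).
Denominator 1 − (1+r)^(−60) = 0.715421423.
P = 173.567 / 0.715421423 ≈ 242.61.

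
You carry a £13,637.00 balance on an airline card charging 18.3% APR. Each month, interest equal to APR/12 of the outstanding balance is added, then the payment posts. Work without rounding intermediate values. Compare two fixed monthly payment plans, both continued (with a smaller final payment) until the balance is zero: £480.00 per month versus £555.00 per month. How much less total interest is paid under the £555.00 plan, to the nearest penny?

Monthly rate r = 18.3%/12 = 1.525% = 0.01525.
At £480.00/mo: n = ⌈−ln(1 − rB₀/P)/ln(1+r)⌉ = 38 payments (last £250.24); total interest = total paid − £13,637.00 = £4,373.24.
At £555.00/mo: 32 payments (last £13.25); total interest £3,581.25.
Interest saved = £4,373.24 − £3,581.25 = £791.99.

£791.99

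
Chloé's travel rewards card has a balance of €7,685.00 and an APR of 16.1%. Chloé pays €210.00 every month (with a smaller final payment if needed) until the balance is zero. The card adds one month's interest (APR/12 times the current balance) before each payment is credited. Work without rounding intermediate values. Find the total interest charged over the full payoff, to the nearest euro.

€2,956

Monthly rate r = 16.1%/12 = 1.34167% = 0.0134167.
Payoff takes n = ⌈−ln(1 − rB₀/P)/ln(1+r)⌉ = ⌈50.668⌉ = 51 payments; the last is €140.66.
Total paid = 50·€210.00 + €140.66 = €10,640.66.
Total interest = total paid − principal = €10,640.66 − €7,685.00 = €2,955.66.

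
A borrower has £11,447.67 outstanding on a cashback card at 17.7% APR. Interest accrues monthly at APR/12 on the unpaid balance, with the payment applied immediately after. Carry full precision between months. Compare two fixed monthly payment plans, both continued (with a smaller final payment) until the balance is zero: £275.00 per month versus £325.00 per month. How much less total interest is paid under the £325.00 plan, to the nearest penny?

£1,608.34

Monthly rate r = 17.7%/12 = 1.475% = 0.01475.
At £275.00/mo: n = ⌈−ln(1 − rB₀/P)/ln(1+r)⌉ = 66 payments (last £3.77); total interest = total paid − £11,447.67 = £6,431.10.
At £325.00/mo: 51 payments (last £20.43); total interest £4,822.76.
Interest saved = £6,431.10 − £4,822.76 = £1,608.34.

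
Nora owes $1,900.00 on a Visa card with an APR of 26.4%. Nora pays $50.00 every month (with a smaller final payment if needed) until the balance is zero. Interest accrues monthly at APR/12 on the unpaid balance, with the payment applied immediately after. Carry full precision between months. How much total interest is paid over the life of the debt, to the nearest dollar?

$2,254

Monthly rate r = 26.4%/12 = 2.2% = 0.022.
Payoff takes n = ⌈−ln(1 − rB₀/P)/ln(1+r)⌉ = ⌈83.077⌉ = 84 payments; the last is $3.91.
Total paid = 83·$50.00 + $3.91 = $4,153.91.
Total interest = total paid − principal = $4,153.91 − $1,900.00 = $2,253.91.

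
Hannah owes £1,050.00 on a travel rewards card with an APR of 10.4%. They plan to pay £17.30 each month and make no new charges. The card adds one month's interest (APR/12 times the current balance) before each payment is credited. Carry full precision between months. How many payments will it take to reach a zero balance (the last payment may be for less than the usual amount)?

87 months

Monthly rate r = 10.4%/12 = 0.866667% = 0.00866667.
Recurrence: B ← B·(1+r) − £17.30.
Month 1: interest £9.10; balance after payment £1,041.80.
Month 2: interest £9.03; balance after payment £1,033.53.
Closed form: n = −ln(1 − rB₀/P)/ln(1+r) = −ln(0.47399)/ln(1.00867) ≈ 86.516, so the balance reaches zero during payment 87.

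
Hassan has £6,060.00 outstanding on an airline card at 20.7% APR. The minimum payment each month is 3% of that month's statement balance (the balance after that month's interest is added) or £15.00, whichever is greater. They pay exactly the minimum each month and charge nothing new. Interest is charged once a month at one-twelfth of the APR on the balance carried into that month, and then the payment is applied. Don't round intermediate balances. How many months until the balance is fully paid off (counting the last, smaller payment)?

237 months

Monthly rate r = 20.7%/12 = 1.725% = 0.01725.
While 3% of the post-interest balance exceeds £15.00, each month B ← (B·(1+r))·(1 − 0.03), i.e. B shrinks by the factor (1+r)·0.97 = 0.98673.
This holds for months 1–189. Entering month 190 the balance is £485.47; 3% of the post-interest balance is now below £15.00, so the flat £15.00 minimum applies from here.
From month 190 a fixed £15.00 at rate r clears £485.47 in 48 more payments. Total: 189 + 48 = 237 months.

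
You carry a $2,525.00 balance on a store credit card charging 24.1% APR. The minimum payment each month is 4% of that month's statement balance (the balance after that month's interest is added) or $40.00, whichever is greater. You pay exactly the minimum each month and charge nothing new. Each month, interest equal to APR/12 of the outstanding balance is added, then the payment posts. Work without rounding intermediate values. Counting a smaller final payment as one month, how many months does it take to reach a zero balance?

80 months

Monthly rate r = 24.1%/12 = 2.00833% = 0.0200833.
While 4% of the post-interest balance exceeds $40.00, each month B ← (B·(1+r))·(1 − 0.04), i.e. B shrinks by the factor (1+r)·0.96 = 0.97928.
This holds for months 1–46. Entering month 47 the balance is $963.78; 4% of the post-interest balance is now below $40.00, so the flat $40.00 minimum applies from here.
From month 47 a fixed $40.00 at rate r clears $963.78 in 34 more payments. Total: 46 + 34 = 80 months.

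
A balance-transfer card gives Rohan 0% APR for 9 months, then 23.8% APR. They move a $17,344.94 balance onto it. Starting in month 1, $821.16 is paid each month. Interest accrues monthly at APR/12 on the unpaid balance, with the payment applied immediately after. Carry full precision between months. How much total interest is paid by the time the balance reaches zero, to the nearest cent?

$1,543.97

Promo months 1–9 at r₀ = 0%/12 = 0; months 10+ at r₁ = 23.8%/12 = 0.0198333.
After month 9 (no interest yet): B = $17,344.94 − 9·$821.16 = $9,954.50.
Then at r₁ with $821.16/mo: n₂ = −ln(1 − r₁·B/P)/ln(1+r₁) ≈ 14.00 → 15 more payments.
Total paid = 23·$821.16 + $2.23 = $18,888.91; interest = $18,888.91 − $17,344.94 = $1,543.97.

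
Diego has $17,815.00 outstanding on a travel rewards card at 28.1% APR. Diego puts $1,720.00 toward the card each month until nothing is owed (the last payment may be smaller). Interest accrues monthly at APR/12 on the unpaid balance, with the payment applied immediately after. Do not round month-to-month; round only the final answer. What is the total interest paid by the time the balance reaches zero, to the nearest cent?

Monthly rate r = 28.1%/12 = 2.34167% = 0.0234167.
Payoff takes n = ⌈−ln(1 − rB₀/P)/ln(1+r)⌉ = ⌈12.001⌉ = 13 payments; the last is $1.76.
Total paid = 12·$1,720.00 + $1.76 = $20,641.76.
Total interest = total paid − principal = $20,641.76 − $17,815.00 = $2,826.76.

$2,826.76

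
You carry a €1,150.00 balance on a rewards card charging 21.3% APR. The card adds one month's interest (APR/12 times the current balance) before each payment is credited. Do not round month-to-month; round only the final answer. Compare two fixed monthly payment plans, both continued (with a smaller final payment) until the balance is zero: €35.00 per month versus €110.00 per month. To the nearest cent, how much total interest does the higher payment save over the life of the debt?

€457.51

Monthly rate r = 21.3%/12 = 1.775% = 0.01775.
At €35.00/mo: n = ⌈−ln(1 − rB₀/P)/ln(1+r)⌉ = 50 payments (last €26.04); total interest = total paid − €1,150.00 = €591.04.
At €110.00/mo: 12 payments (last €73.53); total interest €133.53.
Interest saved = €591.04 − €133.53 = €457.51.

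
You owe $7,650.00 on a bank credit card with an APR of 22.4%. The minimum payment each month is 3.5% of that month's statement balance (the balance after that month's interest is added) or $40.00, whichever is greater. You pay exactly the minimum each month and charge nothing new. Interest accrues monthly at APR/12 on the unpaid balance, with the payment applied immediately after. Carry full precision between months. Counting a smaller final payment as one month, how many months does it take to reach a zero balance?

153 months

Monthly rate r = 22.4%/12 = 1.86667% = 0.0186667.
While 3.5% of the post-interest balance exceeds $40.00, each month B ← (B·(1+r))·(1 − 0.035), i.e. B shrinks by the factor (1+r)·0.965 = 0.98301.
This holds for months 1–113. Entering month 114 the balance is $1,103.76; 3.5% of the post-interest balance is now below $40.00, so the flat $40.00 minimum applies from here.
From month 114 a fixed $40.00 at rate r clears $1,103.76 in 40 more payments. Total: 113 + 40 = 153 months.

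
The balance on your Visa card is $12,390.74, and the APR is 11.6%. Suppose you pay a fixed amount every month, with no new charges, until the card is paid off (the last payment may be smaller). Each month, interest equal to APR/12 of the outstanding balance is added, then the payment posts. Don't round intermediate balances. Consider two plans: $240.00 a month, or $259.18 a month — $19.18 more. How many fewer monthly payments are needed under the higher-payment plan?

Monthly rate r = 11.6%/12 = 0.966667% = 0.00966667.
At $240.00/mo: n = ⌈−ln(1 − rB₀/P)/ln(1+r)⌉ = 72 payments (last $206.07); total interest = total paid − $12,390.74 = $4,855.33.
At $259.18/mo: 65 payments (last $120.45); total interest $4,317.23.
Payments saved = 72 − 65 = 7.

7 fewer payments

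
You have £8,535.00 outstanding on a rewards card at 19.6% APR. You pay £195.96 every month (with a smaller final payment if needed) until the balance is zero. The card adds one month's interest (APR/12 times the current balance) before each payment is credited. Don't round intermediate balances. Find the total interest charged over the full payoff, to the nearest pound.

£6,496

Monthly rate r = 19.6%/12 = 1.63333% = 0.0163333.
Payoff takes n = ⌈−ln(1 − rB₀/P)/ln(1+r)⌉ = ⌈76.703⌉ = 77 payments; the last is £138.12.
Total paid = 76·£195.96 + £138.12 = £15,031.08.
Total interest = total paid − principal = £15,031.08 − £8,535.00 = £6,496.08.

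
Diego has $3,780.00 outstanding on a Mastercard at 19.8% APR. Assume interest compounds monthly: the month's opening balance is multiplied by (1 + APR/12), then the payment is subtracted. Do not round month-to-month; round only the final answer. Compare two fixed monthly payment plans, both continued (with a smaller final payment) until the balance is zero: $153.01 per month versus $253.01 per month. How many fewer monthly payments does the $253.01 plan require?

Monthly rate r = 19.8%/12 = 1.65% = 0.0165.
At $153.01/mo: n = ⌈−ln(1 − rB₀/P)/ln(1+r)⌉ = 32 payments (last $152.23); total interest = total paid − $3,780.00 = $1,115.54.
At $253.01/mo: 18 payments (last $75.12); total interest $596.29.
Payments saved = 32 − 18 = 14.

14 fewer payments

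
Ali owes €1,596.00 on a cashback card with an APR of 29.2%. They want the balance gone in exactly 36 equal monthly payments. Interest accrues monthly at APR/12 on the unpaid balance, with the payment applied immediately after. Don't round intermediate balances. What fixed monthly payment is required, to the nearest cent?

Monthly rate r = 29.2%/12 = 2.43333% = 0.0243333.
Level-payment amortization: P = B₀·r / (1 − (1+r)^(−n)) = 1596.00·0.0243333 / (1 − 1.02433^(−36)).
Denominator 1 − (1+r)^(−36) = 0.579163887.
P = 38.836 / 0.579163887 ≈ 67.06.

€67.06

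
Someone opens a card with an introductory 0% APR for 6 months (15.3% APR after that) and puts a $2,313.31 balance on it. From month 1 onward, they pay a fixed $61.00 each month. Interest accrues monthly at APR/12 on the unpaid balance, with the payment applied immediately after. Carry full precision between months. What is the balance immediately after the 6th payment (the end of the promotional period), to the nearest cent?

Promo months 1–6 at r₀ = 0%/12 = 0; months 7+ at r₁ = 15.3%/12 = 0.01275.
After month 6 (no interest yet): B = $2,313.31 − 6·$61.00 = $1,947.31.

$1,947.31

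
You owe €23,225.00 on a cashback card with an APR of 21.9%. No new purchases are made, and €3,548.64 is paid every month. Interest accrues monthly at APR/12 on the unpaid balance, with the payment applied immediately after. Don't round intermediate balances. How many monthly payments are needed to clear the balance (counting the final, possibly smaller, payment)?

8 months

Monthly rate r = 21.9%/12 = 1.825% = 0.01825.
Recurrence: B ← B·(1+r) − €3,548.64.
Month 1: interest €423.86; balance after payment €20,100.22.
Month 2: interest €366.83; balance after payment €16,918.41.
Closed form: n = −ln(1 − rB₀/P)/ln(1+r) = −ln(0.88056)/ln(1.01825) ≈ 7.033, so the balance reaches zero during payment 8.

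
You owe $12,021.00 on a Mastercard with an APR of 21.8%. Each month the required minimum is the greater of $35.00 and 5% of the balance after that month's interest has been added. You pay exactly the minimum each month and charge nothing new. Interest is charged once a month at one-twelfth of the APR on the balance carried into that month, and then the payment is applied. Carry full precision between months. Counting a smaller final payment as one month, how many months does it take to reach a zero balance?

111 months

Monthly rate r = 21.8%/12 = 1.81667% = 0.0181667.
While 5% of the post-interest balance exceeds $35.00, each month B ← (B·(1+r))·(1 − 0.05), i.e. B shrinks by the factor (1+r)·0.95 = 0.96726.
This holds for months 1–86. Entering month 87 the balance is $686.43; 5% of the post-interest balance is now below $35.00, so the flat $35.00 minimum applies from here.
From month 87 a fixed $35.00 at rate r clears $686.43 in 25 more payments. Total: 86 + 25 = 111 months.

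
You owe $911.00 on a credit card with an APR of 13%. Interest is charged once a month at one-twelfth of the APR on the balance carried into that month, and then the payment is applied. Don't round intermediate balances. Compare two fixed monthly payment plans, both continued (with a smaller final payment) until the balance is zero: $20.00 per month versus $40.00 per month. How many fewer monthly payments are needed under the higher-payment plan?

Monthly rate r = 13%/12 = 1.08333% = 0.0108333.
At $20.00/mo: n = ⌈−ln(1 − rB₀/P)/ln(1+r)⌉ = 64 payments (last $2.46); total interest = total paid − $911.00 = $351.46.
At $40.00/mo: 27 payments (last $11.84); total interest $140.84.
Payments saved = 64 − 27 = 37.

37 fewer payments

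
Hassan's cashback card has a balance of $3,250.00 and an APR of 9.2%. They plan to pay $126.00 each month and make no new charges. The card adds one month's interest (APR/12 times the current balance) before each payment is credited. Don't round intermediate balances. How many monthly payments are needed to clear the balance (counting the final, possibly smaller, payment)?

29 payments

Monthly rate r = 9.2%/12 = 0.766667% = 0.00766667.
Recurrence: B ← B·(1+r) − $126.00.
Month 1: interest $24.92; balance after payment $3,148.92.
Month 2: interest $24.14; balance after payment $3,047.06.
Closed form: n = −ln(1 − rB₀/P)/ln(1+r) = −ln(0.80225)/ln(1.00767) ≈ 28.850, so the balance reaches zero during payment 29.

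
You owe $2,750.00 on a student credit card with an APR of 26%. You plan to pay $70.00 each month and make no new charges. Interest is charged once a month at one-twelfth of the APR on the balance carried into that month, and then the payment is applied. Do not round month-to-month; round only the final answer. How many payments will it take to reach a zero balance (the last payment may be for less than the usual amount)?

89 months

Monthly rate r = 26%/12 = 2.16667% = 0.0216667.
Recurrence: B ← B·(1+r) − $70.00.
Month 1: interest $59.58; balance after payment $2,739.58.
Month 2: interest $59.36; balance after payment $2,728.94.
Closed form: n = −ln(1 − rB₀/P)/ln(1+r) = −ln(0.14881)/ln(1.02167) ≈ 88.876, so the balance reaches zero during payment 89.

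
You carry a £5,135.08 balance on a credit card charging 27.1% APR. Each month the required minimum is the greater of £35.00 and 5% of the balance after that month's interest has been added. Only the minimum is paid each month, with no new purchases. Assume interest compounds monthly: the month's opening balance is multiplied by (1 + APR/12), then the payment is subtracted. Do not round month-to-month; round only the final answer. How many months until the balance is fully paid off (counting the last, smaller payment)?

Monthly rate r = 27.1%/12 = 2.25833% = 0.0225833.
While 5% of the post-interest balance exceeds £35.00, each month B ← (B·(1+r))·(1 − 0.05), i.e. B shrinks by the factor (1+r)·0.95 = 0.97145.
This holds for months 1–70. Entering month 71 the balance is £676.25; 5% of the post-interest balance is now below £35.00, so the flat £35.00 minimum applies from here.
From month 71 a fixed £35.00 at rate r clears £676.25 in 26 more payments. Total: 70 + 26 = 96 months.

96 months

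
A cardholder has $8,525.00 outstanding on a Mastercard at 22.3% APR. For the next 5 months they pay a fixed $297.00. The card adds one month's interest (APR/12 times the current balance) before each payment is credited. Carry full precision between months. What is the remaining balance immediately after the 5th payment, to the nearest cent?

$7,805.88

Monthly rate r = 22.3%/12 = 1.85833% = 0.0185833.
Each month: B ← B·(1+r) − $297.00.
Month 1: interest $158.42; balance after payment $8,386.42.
Month 2: interest $155.85; balance after payment $8,245.27.
Month 3: interest $153.22; balance after payment $8,101.50.
Month 4: interest $150.55; balance after payment $7,955.05.
Month 5: interest $147.83; balance after payment $7,805.88.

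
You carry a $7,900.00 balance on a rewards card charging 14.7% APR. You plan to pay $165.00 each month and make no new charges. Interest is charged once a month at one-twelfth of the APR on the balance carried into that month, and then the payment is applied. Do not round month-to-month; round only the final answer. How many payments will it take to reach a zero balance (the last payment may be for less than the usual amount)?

Monthly rate r = 14.7%/12 = 1.225% = 0.01225.
Recurrence: B ← B·(1+r) − $165.00.
Month 1: interest $96.77; balance after payment $7,831.77.
Month 2: interest $95.94; balance after payment $7,762.71.
Closed form: n = −ln(1 − rB₀/P)/ln(1+r) = −ln(0.41348)/ln(1.01225) ≈ 72.533, so the balance reaches zero during payment 73.

73 payments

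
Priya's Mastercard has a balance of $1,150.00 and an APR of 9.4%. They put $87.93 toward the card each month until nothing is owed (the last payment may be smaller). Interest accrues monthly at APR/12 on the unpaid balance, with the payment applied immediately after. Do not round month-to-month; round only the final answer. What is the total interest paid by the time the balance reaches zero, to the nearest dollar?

$68

Monthly rate r = 9.4%/12 = 0.783333% = 0.00783333.
Payoff takes n = ⌈−ln(1 − rB₀/P)/ln(1+r)⌉ = ⌈13.852⌉ = 14 payments; the last is $74.97.
Total paid = 13·$87.93 + $74.97 = $1,218.06.
Total interest = total paid − principal = $1,218.06 − $1,150.00 = $68.06.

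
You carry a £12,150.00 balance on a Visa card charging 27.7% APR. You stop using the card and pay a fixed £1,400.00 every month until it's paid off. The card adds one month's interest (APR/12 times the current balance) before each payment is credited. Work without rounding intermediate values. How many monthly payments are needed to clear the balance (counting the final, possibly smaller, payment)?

Monthly rate r = 27.7%/12 = 2.30833% = 0.0230833.
Recurrence: B ← B·(1+r) − £1,400.00.
Month 1: interest £280.46; balance after payment £11,030.46.
Month 2: interest £254.62; balance after payment £9,885.08.
Closed form: n = −ln(1 − rB₀/P)/ln(1+r) = −ln(0.79967)/ln(1.02308) ≈ 9.796, so the balance reaches zero during payment 10.

10 payments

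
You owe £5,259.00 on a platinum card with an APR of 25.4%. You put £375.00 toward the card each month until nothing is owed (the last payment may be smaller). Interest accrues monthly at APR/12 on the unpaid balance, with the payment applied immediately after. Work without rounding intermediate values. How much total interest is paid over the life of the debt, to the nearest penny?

Monthly rate r = 25.4%/12 = 2.11667% = 0.0211667.
Payoff takes n = ⌈−ln(1 − rB₀/P)/ln(1+r)⌉ = ⌈16.814⌉ = 17 payments; the last is £305.68.
Total paid = 16·£375.00 + £305.68 = £6,305.68.
Total interest = total paid − principal = £6,305.68 − £5,259.00 = £1,046.68.

£1,046.68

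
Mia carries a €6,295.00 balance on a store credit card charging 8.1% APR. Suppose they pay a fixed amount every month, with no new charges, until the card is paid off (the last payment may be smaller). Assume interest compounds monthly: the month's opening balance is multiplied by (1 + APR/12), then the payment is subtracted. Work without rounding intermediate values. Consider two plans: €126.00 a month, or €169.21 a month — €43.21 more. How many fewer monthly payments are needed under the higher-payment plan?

Monthly rate r = 8.1%/12 = 0.675% = 0.00675.
At €126.00/mo: n = ⌈−ln(1 − rB₀/P)/ln(1+r)⌉ = 62 payments (last €18.11); total interest = total paid − €6,295.00 = €1,409.11.
At €169.21/mo: 43 payments (last €166.60); total interest €978.42.
Payments saved = 62 − 43 = 19.

19 fewer payments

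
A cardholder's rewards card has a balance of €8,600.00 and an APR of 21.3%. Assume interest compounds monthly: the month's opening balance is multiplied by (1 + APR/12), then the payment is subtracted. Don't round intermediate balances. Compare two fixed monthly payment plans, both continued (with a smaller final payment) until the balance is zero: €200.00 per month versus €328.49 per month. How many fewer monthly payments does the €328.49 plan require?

Monthly rate r = 21.3%/12 = 1.775% = 0.01775.
At €200.00/mo: n = ⌈−ln(1 − rB₀/P)/ln(1+r)⌉ = 82 payments (last €177.64); total interest = total paid − €8,600.00 = €7,777.64.
At €328.49/mo: 36 payments (last €171.20); total interest €3,068.35.
Payments saved = 82 − 36 = 46.

46 fewer payments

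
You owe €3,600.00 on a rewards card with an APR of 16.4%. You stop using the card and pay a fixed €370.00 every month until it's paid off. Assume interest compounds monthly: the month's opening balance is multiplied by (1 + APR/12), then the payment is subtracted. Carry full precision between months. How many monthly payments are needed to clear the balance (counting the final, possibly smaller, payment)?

11 payments

Monthly rate r = 16.4%/12 = 1.36667% = 0.0136667.
Recurrence: B ← B·(1+r) − €370.00.
Month 1: interest €49.20; balance after payment €3,279.20.
Month 2: interest €44.82; balance after payment €2,954.02.
Closed form: n = −ln(1 − rB₀/P)/ln(1+r) = −ln(0.86703)/ln(1.01367) ≈ 10.512, so the balance reaches zero during payment 11.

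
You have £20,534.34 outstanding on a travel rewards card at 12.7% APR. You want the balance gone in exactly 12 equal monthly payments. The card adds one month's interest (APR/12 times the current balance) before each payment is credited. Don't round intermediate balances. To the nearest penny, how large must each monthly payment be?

Monthly rate r = 12.7%/12 = 1.05833% = 0.0105833.
Level-payment amortization: P = B₀·r / (1 − (1+r)^(−n)) = 20534.34·0.0105833 / (1 − 1.01058^(−12)).
Denominator 1 − (1+r)^(−12) = 0.118678385.
P = 217.322 / 0.118678385 ≈ 1831.18.

£1,831.18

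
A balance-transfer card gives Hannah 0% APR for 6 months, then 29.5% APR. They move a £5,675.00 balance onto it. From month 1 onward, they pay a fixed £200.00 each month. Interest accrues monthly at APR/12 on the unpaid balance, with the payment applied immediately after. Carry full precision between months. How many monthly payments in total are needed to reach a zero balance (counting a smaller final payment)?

Promo months 1–6 at r₀ = 0%/12 = 0; months 7+ at r₁ = 29.5%/12 = 0.0245833.
After month 6 (no interest yet): B = £5,675.00 − 6·£200.00 = £4,475.00.
Then at r₁ with £200.00/mo: n₂ = −ln(1 − r₁·B/P)/ln(1+r₁) ≈ 32.88 → 33 more payments.

39 months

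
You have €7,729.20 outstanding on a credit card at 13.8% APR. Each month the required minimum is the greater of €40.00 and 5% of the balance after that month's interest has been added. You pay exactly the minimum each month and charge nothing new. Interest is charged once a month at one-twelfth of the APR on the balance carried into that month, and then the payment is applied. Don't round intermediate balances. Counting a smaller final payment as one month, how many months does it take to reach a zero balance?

80 months

Monthly rate r = 13.8%/12 = 1.15% = 0.0115.
While 5% of the post-interest balance exceeds €40.00, each month B ← (B·(1+r))·(1 − 0.05), i.e. B shrinks by the factor (1+r)·0.95 = 0.96093.
This holds for months 1–58. Entering month 59 the balance is €765.82; 5% of the post-interest balance is now below €40.00, so the flat €40.00 minimum applies from here.
From month 59 a fixed €40.00 at rate r clears €765.82 in 22 more payments. Total: 58 + 22 = 80 months.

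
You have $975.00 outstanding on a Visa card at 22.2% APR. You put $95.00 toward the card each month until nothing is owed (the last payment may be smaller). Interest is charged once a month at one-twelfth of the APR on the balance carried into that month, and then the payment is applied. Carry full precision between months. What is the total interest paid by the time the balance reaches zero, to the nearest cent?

$116.44

Monthly rate r = 22.2%/12 = 1.85% = 0.0185.
Payoff takes n = ⌈−ln(1 − rB₀/P)/ln(1+r)⌉ = ⌈11.487⌉ = 12 payments; the last is $46.44.
Total paid = 11·$95.00 + $46.44 = $1,091.44.
Total interest = total paid − principal = $1,091.44 − $975.00 = $116.44.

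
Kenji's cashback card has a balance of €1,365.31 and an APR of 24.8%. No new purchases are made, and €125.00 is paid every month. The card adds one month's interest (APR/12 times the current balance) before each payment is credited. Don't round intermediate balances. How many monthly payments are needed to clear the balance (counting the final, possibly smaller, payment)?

Monthly rate r = 24.8%/12 = 2.06667% = 0.0206667.
Recurrence: B ← B·(1+r) − €125.00.
Month 1: interest €28.22; balance after payment €1,268.53.
Month 2: interest €26.22; balance after payment €1,169.74.
Closed form: n = −ln(1 − rB₀/P)/ln(1+r) = −ln(0.77427)/ln(1.02067) ≈ 12.507, so the balance reaches zero during payment 13.

13 months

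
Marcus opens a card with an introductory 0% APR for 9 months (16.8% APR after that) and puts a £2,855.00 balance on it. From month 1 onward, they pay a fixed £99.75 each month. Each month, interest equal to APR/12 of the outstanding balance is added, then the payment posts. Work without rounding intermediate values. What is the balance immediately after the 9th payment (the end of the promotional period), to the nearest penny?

Promo months 1–9 at r₀ = 0%/12 = 0; months 10+ at r₁ = 16.8%/12 = 0.014.
After month 9 (no interest yet): B = £2,855.00 − 9·£99.75 = £1,957.25.

£1,957.25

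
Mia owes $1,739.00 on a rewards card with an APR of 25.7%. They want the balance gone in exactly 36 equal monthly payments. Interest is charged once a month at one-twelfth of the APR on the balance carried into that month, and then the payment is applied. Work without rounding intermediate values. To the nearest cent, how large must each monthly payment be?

$69.79

Monthly rate r = 25.7%/12 = 2.14167% = 0.0214167.
Level-payment amortization: P = B₀·r / (1 − (1+r)^(−n)) = 1739.00·0.0214167 / (1 − 1.02142^(−36)).
Denominator 1 − (1+r)^(−36) = 0.533669138.
P = 37.2436 / 0.533669138 ≈ 69.79.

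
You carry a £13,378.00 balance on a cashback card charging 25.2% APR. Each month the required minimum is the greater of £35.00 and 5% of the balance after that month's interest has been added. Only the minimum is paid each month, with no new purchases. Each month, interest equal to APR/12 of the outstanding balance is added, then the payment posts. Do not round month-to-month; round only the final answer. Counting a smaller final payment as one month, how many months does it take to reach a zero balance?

123 months

Monthly rate r = 25.2%/12 = 2.1% = 0.021.
While 5% of the post-interest balance exceeds £35.00, each month B ← (B·(1+r))·(1 − 0.05), i.e. B shrinks by the factor (1+r)·0.95 = 0.96995.
This holds for months 1–98. Entering month 99 the balance is £672.71; 5% of the post-interest balance is now below £35.00, so the flat £35.00 minimum applies from here.
From month 99 a fixed £35.00 at rate r clears £672.71 in 25 more payments. Total: 98 + 25 = 123 months.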